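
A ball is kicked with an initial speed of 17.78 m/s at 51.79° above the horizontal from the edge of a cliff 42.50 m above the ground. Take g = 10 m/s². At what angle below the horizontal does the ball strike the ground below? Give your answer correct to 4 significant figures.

71.21°

v_x = 17.78 cos 51.79° = 10.998 m/s.
At impact |v_y| = √(v_y0² + 2 g h) = √(13.971² + 2×10×42.50) = 32.329 m/s.
Angle below horizontal = arctan(|v_y| / v_x) = arctan(32.329 / 10.998) = 71.21°.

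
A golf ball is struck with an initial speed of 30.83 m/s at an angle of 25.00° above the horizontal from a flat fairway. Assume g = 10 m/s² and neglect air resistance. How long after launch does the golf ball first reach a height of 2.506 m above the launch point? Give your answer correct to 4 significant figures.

v_y0 = 30.83 sin 25.00° = 13.029 m/s.
Set y = v_y0 t − ½ g t² = 2.506: 5.000 t² − 13.029 t + 2.506 = 0.
t = [13.029 ± √(169.75 − 50.120)] / 10 = (13.029 ± 10.938) / 10, giving t = 0.2091 s or t = 2.397 s.
The golf ball is on the way up at the first time, so t = 0.2091 s.

0.2091 s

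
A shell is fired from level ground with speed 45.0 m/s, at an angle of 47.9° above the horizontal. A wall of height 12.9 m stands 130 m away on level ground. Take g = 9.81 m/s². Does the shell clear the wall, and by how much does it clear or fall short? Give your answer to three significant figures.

v_x = 45.0 cos 47.9° = 30.17 m/s; v_y0 = 45.0 sin 47.9° = 33.39 m/s.
Time to reach the wall: t = 130 / 30.17 = 4.309 s.
Height at that point: y = 33.39×4.309 − 4.905×4.309² = 52.80 m.
That is 52.80 − 12.9 = 39.9 m above the top of the wall, so the shell clears it.

Yes — it clears the wall by 39.9 m.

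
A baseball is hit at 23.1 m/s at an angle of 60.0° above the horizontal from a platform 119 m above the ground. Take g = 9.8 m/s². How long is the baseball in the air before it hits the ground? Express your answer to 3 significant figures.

7.38 s

Vertical component: v_y = 23.1 sin 60.0° = 20.01 m/s.
Taking up as positive with launch at y = 119 m, landing at y = 0: 0 = 119 + 20.01 t − ½(9.8) t².
Solving 4.900 t² − 20.01 t − 119 = 0 gives t = [20.01 + √(20.01² + 4·4.900·119)] / 9.800 = 7.38 s.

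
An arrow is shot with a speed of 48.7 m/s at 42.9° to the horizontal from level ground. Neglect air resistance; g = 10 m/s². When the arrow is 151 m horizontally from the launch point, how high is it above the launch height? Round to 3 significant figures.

v_x = 48.7 cos 42.9° = 35.67 m/s, v_y0 = 48.7 sin 42.9° = 33.15 m/s.
Time to reach x = 151 m: t = x / v_x = 151 / 35.67 = 4.233 s.
y = v_y0 t − ½ g t² = 33.15×4.233 − 5.000×4.233² = 50.7 m.

50.7 m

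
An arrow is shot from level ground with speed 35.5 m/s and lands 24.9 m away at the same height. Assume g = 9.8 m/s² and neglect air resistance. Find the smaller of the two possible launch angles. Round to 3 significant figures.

5.58°

Level-ground range: R = v₀² sin(2θ)/g ⇒ sin 2θ = R g / v₀² = 24.9×9.8/35.5² = 0.1936.
2θ = arcsin(0.1936) = 11.16° or 180° − 11.16° = 168.84°.
So θ = 5.58° or θ = 84.4°.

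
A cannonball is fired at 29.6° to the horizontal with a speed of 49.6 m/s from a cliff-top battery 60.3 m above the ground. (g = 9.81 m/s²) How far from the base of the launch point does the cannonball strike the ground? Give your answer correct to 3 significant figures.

293 m

Components: v_x = 49.6 cos 29.6° = 43.13 m/s, v_y = 49.6 sin 29.6° = 24.50 m/s.
Vertical: 0 = 60.3 + 24.50 t − ½(9.81) t² ⇒ 4.905 t² − 24.50 t − 60.3 = 0.
t = [24.50 + √(600.2 + 1183)] / 9.810 = 6.802 s.
Horizontal: R = v_x · t = 43.13 × 6.802 = 293 m.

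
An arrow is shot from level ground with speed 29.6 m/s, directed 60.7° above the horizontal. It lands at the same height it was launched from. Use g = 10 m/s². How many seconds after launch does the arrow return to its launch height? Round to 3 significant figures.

5.16 s

Vertical component: v_y = 29.6 sin 60.7° = 25.81 m/s.
For a projectile landing at launch height, time of flight is t = 2 v_y / g = 2 × 25.81 / 10 = 5.16 s.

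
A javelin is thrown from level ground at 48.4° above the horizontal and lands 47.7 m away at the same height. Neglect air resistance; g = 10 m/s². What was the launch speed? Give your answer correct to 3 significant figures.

On level ground, R = v₀² sin(2θ) / g, so v₀ = √(R g / sin 2θ).
sin(2 × 48.4°) = 0.9930.
v₀ = √(47.7 × 10 / 0.9930) = √480.4 = 21.9 m/s.

21.9 m/s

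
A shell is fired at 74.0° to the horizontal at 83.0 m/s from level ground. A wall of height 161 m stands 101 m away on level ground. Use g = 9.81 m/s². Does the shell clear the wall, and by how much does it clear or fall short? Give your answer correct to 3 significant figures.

v_x = 83.0 cos 74.0° = 22.88 m/s; v_y0 = 83.0 sin 74.0° = 79.78 m/s.
Time to reach the wall: t = 101 / 22.88 = 4.414 s.
Height at that point: y = 79.78×4.414 − 4.905×4.414² = 256.6 m.
That is 256.6 − 161 = 95.6 m above the top of the wall, so the shell clears it.

Yes — it clears the wall by 95.6 m.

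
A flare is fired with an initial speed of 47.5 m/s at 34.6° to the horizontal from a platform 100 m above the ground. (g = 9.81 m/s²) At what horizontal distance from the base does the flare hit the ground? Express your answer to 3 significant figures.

Components: v_x = 47.5 cos 34.6° = 39.10 m/s, v_y = 47.5 sin 34.6° = 26.97 m/s.
Vertical: 0 = 100 + 26.97 t − ½(9.81) t² ⇒ 4.905 t² − 26.97 t − 100 = 0.
t = [26.97 + √(727.4 + 1962)] / 9.810 = 8.036 s.
Horizontal: R = v_x · t = 39.10 × 8.036 = 314 m.

314 m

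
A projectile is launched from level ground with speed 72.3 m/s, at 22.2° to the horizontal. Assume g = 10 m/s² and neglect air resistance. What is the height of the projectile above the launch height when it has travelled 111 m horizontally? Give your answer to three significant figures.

31.6 m

v_x = 72.3 cos 22.2° = 66.94 m/s, v_y0 = 72.3 sin 22.2° = 27.32 m/s.
Time to reach x = 111 m: t = x / v_x = 111 / 66.94 = 1.658 s.
y = v_y0 t − ½ g t² = 27.32×1.658 − 5.000×1.658² = 31.6 m.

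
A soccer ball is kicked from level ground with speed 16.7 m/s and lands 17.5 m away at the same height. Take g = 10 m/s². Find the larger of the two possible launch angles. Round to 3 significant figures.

70.6°

Level-ground range: R = v₀² sin(2θ)/g ⇒ sin 2θ = R g / v₀² = 17.5×10/16.7² = 0.6275.
2θ = arcsin(0.6275) = 38.87° or 180° − 38.87° = 141.13°.
So θ = 19.4° or θ = 70.6°.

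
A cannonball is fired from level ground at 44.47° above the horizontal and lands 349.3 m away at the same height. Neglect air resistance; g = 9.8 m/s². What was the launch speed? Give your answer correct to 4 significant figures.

58.51 m/s

On level ground, R = v₀² sin(2θ) / g, so v₀ = √(R g / sin 2θ).
sin(2 × 44.47°) = 0.9998.
v₀ = √(349.3 × 9.8 / 0.9998) = √3423.8 = 58.51 m/s.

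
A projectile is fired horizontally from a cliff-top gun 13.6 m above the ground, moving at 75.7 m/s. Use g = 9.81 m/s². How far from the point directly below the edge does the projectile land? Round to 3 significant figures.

126 m

Initial vertical velocity is zero, so the fall time comes from h = ½ g t²: t = √(2 × 13.6 / 9.81) = 1.665 s.
Horizontal motion is uniform at 75.7 m/s, so x = 75.7 × 1.665 = 126 m.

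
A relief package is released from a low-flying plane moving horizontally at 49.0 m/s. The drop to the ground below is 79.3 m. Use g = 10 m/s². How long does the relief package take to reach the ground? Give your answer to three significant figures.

3.98 s

The horizontal speed doesn't affect the fall. With v_y0 = 0, h = ½ g t².
t = √(2 × 79.3 / 10) = √15.86 = 3.98 s.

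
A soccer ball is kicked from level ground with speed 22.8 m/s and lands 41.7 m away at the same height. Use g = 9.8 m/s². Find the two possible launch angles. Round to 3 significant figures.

25.9° and 64.1°

Level-ground range: R = v₀² sin(2θ)/g ⇒ sin 2θ = R g / v₀² = 41.7×9.8/22.8² = 0.7861.
2θ = arcsin(0.7861) = 51.82° or 180° − 51.82° = 128.18°.
So θ = 25.9° or θ = 64.1°.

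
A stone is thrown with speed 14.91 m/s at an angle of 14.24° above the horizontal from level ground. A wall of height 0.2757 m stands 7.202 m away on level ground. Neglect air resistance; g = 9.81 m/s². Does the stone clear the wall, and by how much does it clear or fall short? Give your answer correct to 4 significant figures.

Yes — it clears the wall by 0.3339 m.

v_x = 14.91 cos 14.24° = 14.452 m/s; v_y0 = 14.91 sin 14.24° = 3.6676 m/s.
Time to reach the wall: t = 7.202 / 14.452 = 0.49834 s.
Height at that point: y = 3.6676×0.49834 − 4.905×0.49834² = 0.60959 m.
That is 0.60959 − 0.2757 = 0.3339 m above the top of the wall, so the stone clears it.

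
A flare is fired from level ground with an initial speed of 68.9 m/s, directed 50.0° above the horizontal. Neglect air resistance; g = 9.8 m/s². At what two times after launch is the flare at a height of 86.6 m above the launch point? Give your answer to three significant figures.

2.02 s and 8.75 s

v_y0 = 68.9 sin 50.0° = 52.78 m/s.
Set y = v_y0 t − ½ g t² = 86.6: 4.900 t² − 52.78 t + 86.6 = 0.
t = [52.78 ± √(2786 − 1697)] / 9.8 = (52.78 ± 33.00) / 9.8, giving t = 2.02 s or t = 8.75 s.
So the flare is at 86.6 m at t = 2.02 s (rising) and t = 8.75 s (falling).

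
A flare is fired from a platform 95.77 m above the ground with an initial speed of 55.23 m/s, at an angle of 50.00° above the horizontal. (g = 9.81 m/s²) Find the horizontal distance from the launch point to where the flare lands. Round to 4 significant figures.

372.3 m

Components: v_x = 55.23 cos 50.00° = 35.501 m/s, v_y = 55.23 sin 50.00° = 42.309 m/s.
Vertical: 0 = 95.77 + 42.309 t − ½(9.81) t² ⇒ 4.905 t² − 42.309 t − 95.77 = 0.
t = [42.309 + √(1790.1 + 1879.0)] / 9.810 = 10.487 s.
Horizontal: R = v_x · t = 35.501 × 10.487 = 372.3 m.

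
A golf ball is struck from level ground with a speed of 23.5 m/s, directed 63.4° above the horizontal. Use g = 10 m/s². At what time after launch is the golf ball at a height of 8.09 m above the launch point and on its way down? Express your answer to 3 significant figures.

v_y0 = 23.5 sin 63.4° = 21.01 m/s.
Set y = v_y0 t − ½ g t² = 8.09: 5.000 t² − 21.01 t + 8.09 = 0.
t = [21.01 ± √(441.4 − 161.8)] / 10 = (21.01 ± 16.72) / 10, giving t = 0.429 s or t = 3.77 s.
On the way down corresponds to the larger root: t = 3.77 s.

3.77 s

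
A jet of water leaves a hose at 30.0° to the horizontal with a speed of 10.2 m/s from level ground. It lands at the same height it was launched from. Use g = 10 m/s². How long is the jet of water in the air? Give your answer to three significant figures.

1.02 s

Vertical component: v_y = 10.2 sin 30.0° = 5.100 m/s.
For a projectile landing at launch height, time of flight is t = 2 v_y / g = 2 × 5.100 / 10 = 1.02 s.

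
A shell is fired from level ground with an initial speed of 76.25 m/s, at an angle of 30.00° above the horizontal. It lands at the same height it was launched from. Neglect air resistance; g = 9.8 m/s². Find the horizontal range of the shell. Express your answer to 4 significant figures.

513.8 m

For level ground, R = v₀² sin(2θ) / g.
sin(2 × 30.00°) = sin 60.000° = 0.8660.
R = (76.25)² × 0.8660 / 9.8 = 513.8 m.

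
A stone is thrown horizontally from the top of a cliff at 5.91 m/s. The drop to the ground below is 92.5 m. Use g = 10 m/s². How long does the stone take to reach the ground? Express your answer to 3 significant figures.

The horizontal speed doesn't affect the fall. With v_y0 = 0, h = ½ g t².
t = √(2 × 92.5 / 10) = √18.50 = 4.30 s.

4.30 s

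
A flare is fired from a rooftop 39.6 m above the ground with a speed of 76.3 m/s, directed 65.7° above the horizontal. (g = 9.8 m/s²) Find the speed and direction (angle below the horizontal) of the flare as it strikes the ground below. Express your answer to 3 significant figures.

81.2 m/s at 67.3° below the horizontal

v_x = 76.3 cos 65.7° = 31.40 m/s (constant).
|v_y| at impact = √((69.54)² + 2×9.8×39.6) = 74.91 m/s.
Speed = √(31.40² + 74.91²) = 81.2 m/s; angle = arctan(74.91/31.40) = 67.3° below horizontal.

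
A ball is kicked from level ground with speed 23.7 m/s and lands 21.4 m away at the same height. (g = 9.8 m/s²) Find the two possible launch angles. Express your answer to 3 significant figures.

11.0° and 79.0°

Level-ground range: R = v₀² sin(2θ)/g ⇒ sin 2θ = R g / v₀² = 21.4×9.8/23.7² = 0.3734.
2θ = arcsin(0.3734) = 21.93° or 180° − 21.93° = 158.07°.
So θ = 11.0° or θ = 79.0°.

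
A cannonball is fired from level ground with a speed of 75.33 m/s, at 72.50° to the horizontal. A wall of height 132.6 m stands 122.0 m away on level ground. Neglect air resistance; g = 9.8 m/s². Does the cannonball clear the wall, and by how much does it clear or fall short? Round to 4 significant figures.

Yes — it clears the wall by 112.2 m.

v_x = 75.33 cos 72.50° = 22.652 m/s; v_y0 = 75.33 sin 72.50° = 71.843 m/s.
Time to reach the wall: t = 122.0 / 22.652 = 5.3858 s.
Height at that point: y = 71.843×5.3858 − 4.900×5.3858² = 244.80 m.
That is 244.80 − 132.6 = 112.2 m above the top of the wall, so the cannonball clears it.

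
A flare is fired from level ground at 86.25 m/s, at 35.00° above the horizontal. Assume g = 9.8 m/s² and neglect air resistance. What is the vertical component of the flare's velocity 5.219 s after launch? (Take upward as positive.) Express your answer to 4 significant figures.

-1.675 m/s

Initial vertical component: v_y0 = 86.25 sin 35.00° = 49.471 m/s.
v_y(t) = v_y0 − g t = 49.471 − 9.8 × 5.219 = -1.675 m/s.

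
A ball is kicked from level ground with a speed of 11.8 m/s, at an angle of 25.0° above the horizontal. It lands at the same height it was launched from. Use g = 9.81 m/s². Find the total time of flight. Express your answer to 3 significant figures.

Vertical component: v_y = 11.8 sin 25.0° = 4.987 m/s.
For a projectile landing at launch height, time of flight is t = 2 v_y / g = 2 × 4.987 / 9.81 = 1.02 s.

1.02 s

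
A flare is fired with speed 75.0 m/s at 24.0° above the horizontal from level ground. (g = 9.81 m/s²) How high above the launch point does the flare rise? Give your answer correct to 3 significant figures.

Vertical component of launch velocity: v_y = 75.0 sin 24.0° = 30.51 m/s.
At the highest point the vertical velocity is zero, so v_y² = 2 g h_max.
h_max = (30.51)² / (2 × 9.81) = 930.9 / 19.62 = 47.4 m.

47.4 m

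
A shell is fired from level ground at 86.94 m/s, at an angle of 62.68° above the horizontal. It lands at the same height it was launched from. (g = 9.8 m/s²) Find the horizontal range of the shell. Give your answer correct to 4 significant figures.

For level ground, R = v₀² sin(2θ) / g.
sin(2 × 62.68°) = sin 125.36° = 0.8155.
R = (86.94)² × 0.8155 / 9.8 = 629.0 m.

629.0 m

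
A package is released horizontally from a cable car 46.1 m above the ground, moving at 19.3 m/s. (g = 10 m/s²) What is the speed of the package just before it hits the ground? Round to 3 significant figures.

Fall time: t = √(2 × 46.1 / 10) = 3.036 s.
At impact: v_x = 19.3 m/s (unchanged), v_y = g t = 10 × 3.036 = 30.36 m/s.
Speed = √(v_x² + v_y²) = √(372.5 + 921.7) = 36.0 m/s.

36.0 m/s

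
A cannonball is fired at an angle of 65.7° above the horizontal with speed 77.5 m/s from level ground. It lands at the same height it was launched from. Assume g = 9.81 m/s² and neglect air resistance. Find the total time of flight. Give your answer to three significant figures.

Vertical component: v_y = 77.5 sin 65.7° = 70.63 m/s.
For a projectile landing at launch height, time of flight is t = 2 v_y / g = 2 × 70.63 / 9.81 = 14.4 s.

14.4 s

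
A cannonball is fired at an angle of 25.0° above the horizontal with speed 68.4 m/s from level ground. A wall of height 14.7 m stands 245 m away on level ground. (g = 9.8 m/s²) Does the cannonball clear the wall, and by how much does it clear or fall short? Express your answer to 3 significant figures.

v_x = 68.4 cos 25.0° = 61.99 m/s; v_y0 = 68.4 sin 25.0° = 28.91 m/s.
Time to reach the wall: t = 245 / 61.99 = 3.952 s.
Height at that point: y = 28.91×3.952 − 4.900×3.952² = 37.72 m.
That is 37.72 − 14.7 = 23.0 m above the top of the wall, so the cannonball clears it.

Yes — it clears the wall by 23.0 m.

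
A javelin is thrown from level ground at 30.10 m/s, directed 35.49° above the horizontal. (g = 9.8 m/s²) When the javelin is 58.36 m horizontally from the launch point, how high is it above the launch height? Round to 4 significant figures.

13.83 m

v_x = 30.10 cos 35.49° = 24.508 m/s, v_y0 = 30.10 sin 35.49° = 17.475 m/s.
Time to reach x = 58.36 m: t = x / v_x = 58.36 / 24.508 = 2.3813 s.
y = v_y0 t − ½ g t² = 17.475×2.3813 − 4.900×2.3813² = 13.83 m.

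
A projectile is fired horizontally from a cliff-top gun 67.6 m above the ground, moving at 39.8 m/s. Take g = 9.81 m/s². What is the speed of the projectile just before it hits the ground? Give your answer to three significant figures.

53.9 m/s

Fall time: t = √(2 × 67.6 / 9.81) = 3.712 s.
At impact: v_x = 39.8 m/s (unchanged), v_y = g t = 9.81 × 3.712 = 36.41 m/s.
Speed = √(v_x² + v_y²) = √(1584 + 1326) = 53.9 m/s.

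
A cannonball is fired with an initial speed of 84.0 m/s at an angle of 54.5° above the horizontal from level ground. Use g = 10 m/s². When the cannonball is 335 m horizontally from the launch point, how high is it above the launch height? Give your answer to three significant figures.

v_x = 84.0 cos 54.5° = 48.78 m/s, v_y0 = 84.0 sin 54.5° = 68.39 m/s.
Time to reach x = 335 m: t = x / v_x = 335 / 48.78 = 6.868 s.
y = v_y0 t − ½ g t² = 68.39×6.868 − 5.000×6.868² = 234 m.

234 m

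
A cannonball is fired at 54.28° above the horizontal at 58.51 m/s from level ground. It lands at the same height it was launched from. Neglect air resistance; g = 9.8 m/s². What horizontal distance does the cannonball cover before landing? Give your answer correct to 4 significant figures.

Components: v_x = 58.51 cos 54.28° = 34.160 m/s, v_y = 58.51 sin 54.28° = 47.503 m/s.
Time of flight (same landing height): t = 2 v_y / g = 2 × 47.503 / 9.8 = 9.6945 s.
Range: R = v_x · t = 34.160 × 9.6945 = 331.2 m.

331.2 m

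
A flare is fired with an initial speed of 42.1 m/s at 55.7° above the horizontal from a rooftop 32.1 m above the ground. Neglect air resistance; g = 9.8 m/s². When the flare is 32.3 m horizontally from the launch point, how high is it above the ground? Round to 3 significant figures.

70.4 m

v_x = 42.1 cos 55.7° = 23.72 m/s, v_y0 = 42.1 sin 55.7° = 34.78 m/s.
Time to reach x = 32.3 m: t = x / v_x = 32.3 / 23.72 = 1.362 s.
y = 32.1 + v_y0 t − ½ g t² = 32.1 + 34.78×1.362 − 4.900×1.362² = 70.4 m.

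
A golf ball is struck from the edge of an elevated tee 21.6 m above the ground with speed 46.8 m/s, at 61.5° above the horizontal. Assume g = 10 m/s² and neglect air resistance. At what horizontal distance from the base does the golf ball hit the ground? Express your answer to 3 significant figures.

195 m

Components: v_x = 46.8 cos 61.5° = 22.33 m/s, v_y = 46.8 sin 61.5° = 41.13 m/s.
Vertical: 0 = 21.6 + 41.13 t − ½(10) t² ⇒ 5.000 t² − 41.13 t − 21.6 = 0.
t = [41.13 + √(1692 + 432.0)] / 10.00 = 8.722 s.
Horizontal: R = v_x · t = 22.33 × 8.722 = 195 m.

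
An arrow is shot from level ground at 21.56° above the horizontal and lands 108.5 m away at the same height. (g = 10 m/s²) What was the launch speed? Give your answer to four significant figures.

39.84 m/s

On level ground, R = v₀² sin(2θ) / g, so v₀ = √(R g / sin 2θ).
sin(2 × 21.56°) = 0.6835.
v₀ = √(108.5 × 10 / 0.6835) = √1587.4 = 39.84 m/s.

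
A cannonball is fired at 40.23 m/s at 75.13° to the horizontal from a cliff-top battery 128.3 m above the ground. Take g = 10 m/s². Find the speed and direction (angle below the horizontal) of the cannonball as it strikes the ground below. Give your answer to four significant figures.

v_x = 40.23 cos 75.13° = 10.324 m/s (constant).
|v_y| at impact = √((38.883)² + 2×10×128.3) = 63.858 m/s.
Speed = √(10.324² + 63.858²) = 64.69 m/s; angle = arctan(63.858/10.324) = 80.82° below horizontal.

64.69 m/s at 80.82° below the horizontal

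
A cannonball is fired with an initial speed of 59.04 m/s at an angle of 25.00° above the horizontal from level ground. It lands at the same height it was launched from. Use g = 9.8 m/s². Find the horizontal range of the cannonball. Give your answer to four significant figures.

272.5 m

Components: v_x = 59.04 cos 25.00° = 53.508 m/s, v_y = 59.04 sin 25.00° = 24.951 m/s.
Time of flight (same landing height): t = 2 v_y / g = 2 × 24.951 / 9.8 = 5.0920 s.
Range: R = v_x · t = 53.508 × 5.0920 = 272.5 m.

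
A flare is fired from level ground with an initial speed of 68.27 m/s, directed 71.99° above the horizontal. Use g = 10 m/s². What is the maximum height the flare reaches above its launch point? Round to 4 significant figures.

Vertical component of launch velocity: v_y = 68.27 sin 71.99° = 64.925 m/s.
At the highest point the vertical velocity is zero, so v_y² = 2 g h_max.
h_max = (64.925)² / (2 × 10) = 4215.3 / 20.00 = 210.8 m.

210.8 m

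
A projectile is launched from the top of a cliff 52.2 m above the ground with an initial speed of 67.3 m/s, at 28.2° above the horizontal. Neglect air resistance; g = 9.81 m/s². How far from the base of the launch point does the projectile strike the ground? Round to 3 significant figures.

465 m

Components: v_x = 67.3 cos 28.2° = 59.31 m/s, v_y = 67.3 sin 28.2° = 31.80 m/s.
Vertical: 0 = 52.2 + 31.80 t − ½(9.81) t² ⇒ 4.905 t² − 31.80 t − 52.2 = 0.
t = [31.80 + √(1011 + 1024)] / 9.810 = 7.840 s.
Horizontal: R = v_x · t = 59.31 × 7.840 = 465 m.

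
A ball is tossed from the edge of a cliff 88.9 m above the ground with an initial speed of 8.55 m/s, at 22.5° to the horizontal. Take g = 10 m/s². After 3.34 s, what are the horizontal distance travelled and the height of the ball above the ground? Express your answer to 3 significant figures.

v_x = 8.55 cos 22.5° = 7.899 m/s; v_y0 = 8.55 sin 22.5° = 3.272 m/s.
x = v_x t = 7.899 × 3.34 = 26.4 m.
y = 88.9 + v_y0 t − ½ g t² = 44.1 m.

x = 26.4 m, y = 44.1 m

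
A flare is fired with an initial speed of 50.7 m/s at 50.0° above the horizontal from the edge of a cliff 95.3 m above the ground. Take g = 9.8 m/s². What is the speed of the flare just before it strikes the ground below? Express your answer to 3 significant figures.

66.6 m/s

v_x = 50.7 cos 50.0° = 32.59 m/s is unchanged throughout.
For the vertical component, v_y² = v_y0² + 2 g h = (38.84)² + 2×9.8×95.3 = 3376, so |v_y| = 58.10 m/s.
Impact speed = √(v_x² + v_y²) = √(1062 + 3376) = 66.6 m/s.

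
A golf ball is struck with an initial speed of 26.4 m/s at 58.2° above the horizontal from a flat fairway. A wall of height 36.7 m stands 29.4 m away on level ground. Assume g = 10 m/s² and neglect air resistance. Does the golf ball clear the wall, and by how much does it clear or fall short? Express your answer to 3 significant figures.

v_x = 26.4 cos 58.2° = 13.91 m/s; v_y0 = 26.4 sin 58.2° = 22.44 m/s.
Time to reach the wall: t = 29.4 / 13.91 = 2.114 s.
Height at that point: y = 22.44×2.114 − 5.000×2.114² = 25.09 m.
That is 36.7 − 25.09 = 11.6 m below the top of the wall, so the golf ball does not clear it.

No — it falls 11.6 m short of clearing the wall.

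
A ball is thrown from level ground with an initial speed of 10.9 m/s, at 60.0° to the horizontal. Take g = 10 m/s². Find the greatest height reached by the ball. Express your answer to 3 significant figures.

4.46 m

Vertical component of launch velocity: v_y = 10.9 sin 60.0° = 9.440 m/s.
At the highest point the vertical velocity is zero, so v_y² = 2 g h_max.
h_max = (9.440)² / (2 × 10) = 89.11 / 20.00 = 4.46 m.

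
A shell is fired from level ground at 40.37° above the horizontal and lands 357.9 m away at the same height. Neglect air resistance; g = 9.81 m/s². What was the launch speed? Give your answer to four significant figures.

59.64 m/s

On level ground, R = v₀² sin(2θ) / g, so v₀ = √(R g / sin 2θ).
sin(2 × 40.37°) = 0.9870.
v₀ = √(357.9 × 9.81 / 0.9870) = √3557.2 = 59.64 m/s.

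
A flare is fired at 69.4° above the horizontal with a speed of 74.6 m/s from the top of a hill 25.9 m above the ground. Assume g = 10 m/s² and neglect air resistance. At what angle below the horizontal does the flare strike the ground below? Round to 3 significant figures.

v_x = 74.6 cos 69.4° = 26.25 m/s.
At impact |v_y| = √(v_y0² + 2 g h) = √(69.83² + 2×10×25.9) = 73.45 m/s.
Angle below horizontal = arctan(|v_y| / v_x) = arctan(73.45 / 26.25) = 70.3°.

70.3°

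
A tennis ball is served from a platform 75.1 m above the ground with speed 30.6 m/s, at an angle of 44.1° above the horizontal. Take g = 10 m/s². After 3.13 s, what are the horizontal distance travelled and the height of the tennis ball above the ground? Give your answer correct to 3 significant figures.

v_x = 30.6 cos 44.1° = 21.97 m/s; v_y0 = 30.6 sin 44.1° = 21.29 m/s.
x = v_x t = 21.97 × 3.13 = 68.8 m.
y = 75.1 + v_y0 t − ½ g t² = 92.8 m.

x = 68.8 m, y = 92.8 m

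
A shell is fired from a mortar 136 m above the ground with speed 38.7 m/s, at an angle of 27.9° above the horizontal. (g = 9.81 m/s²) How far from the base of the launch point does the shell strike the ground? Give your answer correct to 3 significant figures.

Components: v_x = 38.7 cos 27.9° = 34.20 m/s, v_y = 38.7 sin 27.9° = 18.11 m/s.
Vertical: 0 = 136 + 18.11 t − ½(9.81) t² ⇒ 4.905 t² − 18.11 t − 136 = 0.
t = [18.11 + √(328.0 + 2668)] / 9.810 = 7.426 s.
Horizontal: R = v_x · t = 34.20 × 7.426 = 254 m.

254 m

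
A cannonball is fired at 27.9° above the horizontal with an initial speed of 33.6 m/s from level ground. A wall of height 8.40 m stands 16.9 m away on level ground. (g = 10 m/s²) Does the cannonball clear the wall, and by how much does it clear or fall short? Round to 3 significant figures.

v_x = 33.6 cos 27.9° = 29.69 m/s; v_y0 = 33.6 sin 27.9° = 15.72 m/s.
Time to reach the wall: t = 16.9 / 29.69 = 0.5692 s.
Height at that point: y = 15.72×0.5692 − 5.000×0.5692² = 7.328 m.
That is 8.40 − 7.328 = 1.07 m below the top of the wall, so the cannonball does not clear it.

No — it falls 1.07 m short of clearing the wall.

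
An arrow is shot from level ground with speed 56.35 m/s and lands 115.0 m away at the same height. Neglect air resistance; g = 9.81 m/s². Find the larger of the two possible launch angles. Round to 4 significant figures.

Level-ground range: R = v₀² sin(2θ)/g ⇒ sin 2θ = R g / v₀² = 115.0×9.81/56.35² = 0.3553.
2θ = arcsin(0.3553) = 20.812° or 180° − 20.812° = 159.188°.
So θ = 10.41° or θ = 79.59°.

79.59°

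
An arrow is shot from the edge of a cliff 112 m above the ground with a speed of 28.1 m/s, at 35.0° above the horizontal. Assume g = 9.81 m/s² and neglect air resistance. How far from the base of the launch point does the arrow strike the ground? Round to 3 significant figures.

Components: v_x = 28.1 cos 35.0° = 23.02 m/s, v_y = 28.1 sin 35.0° = 16.12 m/s.
Vertical: 0 = 112 + 16.12 t − ½(9.81) t² ⇒ 4.905 t² − 16.12 t − 112 = 0.
t = [16.12 + √(259.9 + 2197)] / 9.810 = 6.696 s.
Horizontal: R = v_x · t = 23.02 × 6.696 = 154 m.

154 m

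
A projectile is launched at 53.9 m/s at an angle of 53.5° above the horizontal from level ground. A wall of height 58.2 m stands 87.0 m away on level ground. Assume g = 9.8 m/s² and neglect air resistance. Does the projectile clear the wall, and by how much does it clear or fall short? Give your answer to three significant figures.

v_x = 53.9 cos 53.5° = 32.06 m/s; v_y0 = 53.9 sin 53.5° = 43.33 m/s.
Time to reach the wall: t = 87.0 / 32.06 = 2.714 s.
Height at that point: y = 43.33×2.714 − 4.900×2.714² = 81.51 m.
That is 81.51 − 58.2 = 23.3 m above the top of the wall, so the projectile clears it.

Yes — it clears the wall by 23.3 m.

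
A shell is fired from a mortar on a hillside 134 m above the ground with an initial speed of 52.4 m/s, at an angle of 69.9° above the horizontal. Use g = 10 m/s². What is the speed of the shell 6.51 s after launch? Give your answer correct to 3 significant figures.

24.0 m/s

v_x = 52.4 cos 69.9° = 18.01 m/s (constant).
v_y(t) = 52.4 sin 69.9° − g t = 49.21 − 10 × 6.51 = -15.89 m/s.
Speed = √(v_x² + v_y²) = √(324.4 + 252.5) = 24.0 m/s.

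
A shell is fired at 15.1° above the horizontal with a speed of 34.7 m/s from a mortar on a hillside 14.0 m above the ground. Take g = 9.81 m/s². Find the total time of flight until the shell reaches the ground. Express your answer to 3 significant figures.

2.85 s

Vertical component: v_y = 34.7 sin 15.1° = 9.040 m/s.
Taking up as positive with launch at y = 14.0 m, landing at y = 0: 0 = 14.0 + 9.040 t − ½(9.81) t².
Solving 4.905 t² − 9.040 t − 14.0 = 0 gives t = [9.040 + √(9.040² + 4·4.905·14.0)] / 9.810 = 2.85 s.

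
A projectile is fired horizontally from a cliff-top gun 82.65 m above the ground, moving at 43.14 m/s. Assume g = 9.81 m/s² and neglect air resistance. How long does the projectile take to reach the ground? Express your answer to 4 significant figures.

The horizontal speed doesn't affect the fall. With v_y0 = 0, h = ½ g t².
t = √(2 × 82.65 / 9.81) = √16.850 = 4.105 s.

4.105 s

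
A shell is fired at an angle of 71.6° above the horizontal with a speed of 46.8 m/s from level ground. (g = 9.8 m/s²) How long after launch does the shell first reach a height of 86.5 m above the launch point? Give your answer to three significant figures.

v_y0 = 46.8 sin 71.6° = 44.41 m/s.
Set y = v_y0 t − ½ g t² = 86.5: 4.900 t² − 44.41 t + 86.5 = 0.
t = [44.41 ± √(1972 − 1695)] / 9.8 = (44.41 ± 16.64) / 9.8, giving t = 2.83 s or t = 6.23 s.
The shell is on the way up at the first time, so t = 2.83 s.

2.83 s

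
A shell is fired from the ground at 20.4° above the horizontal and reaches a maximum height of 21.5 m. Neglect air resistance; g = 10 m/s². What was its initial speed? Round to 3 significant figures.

At maximum height v_y = 0, so (v₀ sin θ)² = 2 g H.
v₀ sin 20.4° = √(2 × 10 × 21.5) = 20.74 m/s.
v₀ = 20.74 / sin 20.4° = 20.74 / 0.3486 = 59.5 m/s.

59.5 m/s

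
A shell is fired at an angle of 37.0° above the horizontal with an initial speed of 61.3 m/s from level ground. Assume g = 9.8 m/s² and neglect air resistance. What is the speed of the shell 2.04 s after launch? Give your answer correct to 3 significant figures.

51.8 m/s

v_x = 61.3 cos 37.0° = 48.96 m/s (constant).
v_y(t) = 61.3 sin 37.0° − g t = 36.89 − 9.8 × 2.04 = 16.90 m/s.
Speed = √(v_x² + v_y²) = √(2397 + 285.6) = 51.8 m/s.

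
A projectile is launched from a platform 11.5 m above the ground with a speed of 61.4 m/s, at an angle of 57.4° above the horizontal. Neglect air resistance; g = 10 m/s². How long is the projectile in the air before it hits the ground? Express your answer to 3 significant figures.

10.6 s

Vertical component: v_y = 61.4 sin 57.4° = 51.73 m/s.
Taking up as positive with launch at y = 11.5 m, landing at y = 0: 0 = 11.5 + 51.73 t − ½(10) t².
Solving 5.000 t² − 51.73 t − 11.5 = 0 gives t = [51.73 + √(51.73² + 4·5.000·11.5)] / 10.00 = 10.6 s.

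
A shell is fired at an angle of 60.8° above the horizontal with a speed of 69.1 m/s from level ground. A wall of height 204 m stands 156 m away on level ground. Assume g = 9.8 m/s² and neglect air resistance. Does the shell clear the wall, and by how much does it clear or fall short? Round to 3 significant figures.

v_x = 69.1 cos 60.8° = 33.71 m/s; v_y0 = 69.1 sin 60.8° = 60.32 m/s.
Time to reach the wall: t = 156 / 33.71 = 4.628 s.
Height at that point: y = 60.32×4.628 − 4.900×4.628² = 174.2 m.
That is 204 − 174.2 = 29.8 m below the top of the wall, so the shell does not clear it.

No — it falls 29.8 m short of clearing the wall.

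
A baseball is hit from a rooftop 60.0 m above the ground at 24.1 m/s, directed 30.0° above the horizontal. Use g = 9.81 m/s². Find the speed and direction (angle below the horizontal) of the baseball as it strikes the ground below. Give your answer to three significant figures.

41.9 m/s at 60.1° below the horizontal

v_x = 24.1 cos 30.0° = 20.87 m/s (constant).
|v_y| at impact = √((12.05)² + 2×9.81×60.0) = 36.36 m/s.
Speed = √(20.87² + 36.36²) = 41.9 m/s; angle = arctan(36.36/20.87) = 60.1° below horizontal.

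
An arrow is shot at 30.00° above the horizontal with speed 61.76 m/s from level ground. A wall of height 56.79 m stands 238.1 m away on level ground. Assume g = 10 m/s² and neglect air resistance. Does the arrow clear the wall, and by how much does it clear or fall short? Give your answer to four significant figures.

No — it falls 18.41 m short of clearing the wall.

v_x = 61.76 cos 30.00° = 53.486 m/s; v_y0 = 61.76 sin 30.00° = 30.880 m/s.
Time to reach the wall: t = 238.1 / 53.486 = 4.4516 s.
Height at that point: y = 30.880×4.4516 − 5.000×4.4516² = 38.382 m.
That is 56.79 − 38.382 = 18.41 m below the top of the wall, so the arrow does not clear it.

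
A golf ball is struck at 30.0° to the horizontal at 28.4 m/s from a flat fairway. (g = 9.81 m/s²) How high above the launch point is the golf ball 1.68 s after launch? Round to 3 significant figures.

10.0 m

v_y0 = 28.4 sin 30.0° = 14.20 m/s.
y(t) = v_y0 t − ½ g t² = 14.20×1.68 − 4.905×1.68² = 10.0 m.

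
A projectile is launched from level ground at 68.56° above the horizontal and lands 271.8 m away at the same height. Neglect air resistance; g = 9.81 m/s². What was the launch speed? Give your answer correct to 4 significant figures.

62.60 m/s

On level ground, R = v₀² sin(2θ) / g, so v₀ = √(R g / sin 2θ).
sin(2 × 68.56°) = 0.6805.
v₀ = √(271.8 × 9.81 / 0.6805) = √3918.2 = 62.60 m/s.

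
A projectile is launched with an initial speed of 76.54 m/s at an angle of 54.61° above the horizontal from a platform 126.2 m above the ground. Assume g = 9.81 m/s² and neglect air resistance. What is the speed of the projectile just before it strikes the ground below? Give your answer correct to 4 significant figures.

91.29 m/s

v_x = 76.54 cos 54.61° = 44.327 m/s is unchanged throughout.
For the vertical component, v_y² = v_y0² + 2 g h = (62.398)² + 2×9.81×126.2 = 6369.6, so |v_y| = 79.810 m/s.
Impact speed = √(v_x² + v_y²) = √(1964.9 + 6369.6) = 91.29 m/s.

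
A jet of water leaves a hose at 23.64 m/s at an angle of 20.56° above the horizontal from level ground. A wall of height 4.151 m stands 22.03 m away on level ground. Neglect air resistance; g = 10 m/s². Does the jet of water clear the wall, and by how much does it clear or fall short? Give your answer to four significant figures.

No — it falls 0.8410 m short of clearing the wall.

v_x = 23.64 cos 20.56° = 22.134 m/s; v_y0 = 23.64 sin 20.56° = 8.3021 m/s.
Time to reach the wall: t = 22.03 / 22.134 = 0.99530 s.
Height at that point: y = 8.3021×0.99530 − 5.000×0.99530² = 3.3100 m.
That is 4.151 − 3.3100 = 0.8410 m below the top of the wall, so the jet of water does not clear it.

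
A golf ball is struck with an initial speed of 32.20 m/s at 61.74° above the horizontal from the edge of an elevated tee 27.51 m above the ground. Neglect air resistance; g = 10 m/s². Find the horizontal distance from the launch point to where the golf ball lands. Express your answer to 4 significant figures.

99.35 m

Components: v_x = 32.20 cos 61.74° = 15.246 m/s, v_y = 32.20 sin 61.74° = 28.362 m/s.
Vertical: 0 = 27.51 + 28.362 t − ½(10) t² ⇒ 5.000 t² − 28.362 t − 27.51 = 0.
t = [28.362 + √(804.40 + 550.20)] / 10.00 = 6.5167 s.
Horizontal: R = v_x · t = 15.246 × 6.5167 = 99.35 m.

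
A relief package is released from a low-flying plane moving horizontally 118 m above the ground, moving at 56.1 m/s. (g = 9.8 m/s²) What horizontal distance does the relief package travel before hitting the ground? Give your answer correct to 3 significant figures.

275 m

Initial vertical velocity is zero, so the fall time comes from h = ½ g t²: t = √(2 × 118 / 9.8) = 4.907 s.
Horizontal motion is uniform at 56.1 m/s, so x = 56.1 × 4.907 = 275 m.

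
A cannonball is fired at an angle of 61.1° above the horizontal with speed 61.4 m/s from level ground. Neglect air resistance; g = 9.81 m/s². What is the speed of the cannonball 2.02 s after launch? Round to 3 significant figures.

v_x = 61.4 cos 61.1° = 29.67 m/s (constant).
v_y(t) = 61.4 sin 61.1° − g t = 53.75 − 9.81 × 2.02 = 33.93 m/s.
Speed = √(v_x² + v_y²) = √(880.3 + 1151) = 45.1 m/s.

45.1 m/s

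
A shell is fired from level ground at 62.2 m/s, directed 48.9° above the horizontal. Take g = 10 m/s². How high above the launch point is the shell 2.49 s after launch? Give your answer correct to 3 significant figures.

v_y0 = 62.2 sin 48.9° = 46.87 m/s.
y(t) = v_y0 t − ½ g t² = 46.87×2.49 − 5.000×2.49² = 85.7 m.

85.7 m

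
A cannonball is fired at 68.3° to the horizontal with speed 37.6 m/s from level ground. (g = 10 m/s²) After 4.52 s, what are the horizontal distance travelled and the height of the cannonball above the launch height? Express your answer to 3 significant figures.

x = 62.8 m, y = 55.8 m

v_x = 37.6 cos 68.3° = 13.90 m/s; v_y0 = 37.6 sin 68.3° = 34.94 m/s.
x = v_x t = 13.90 × 4.52 = 62.8 m.
y = v_y0 t − ½ g t² = 34.94×4.52 − 5.000×4.52² = 55.8 m.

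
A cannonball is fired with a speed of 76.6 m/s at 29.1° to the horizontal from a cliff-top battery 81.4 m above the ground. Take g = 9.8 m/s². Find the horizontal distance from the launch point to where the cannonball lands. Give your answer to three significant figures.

Components: v_x = 76.6 cos 29.1° = 66.93 m/s, v_y = 76.6 sin 29.1° = 37.25 m/s.
Vertical: 0 = 81.4 + 37.25 t − ½(9.8) t² ⇒ 4.900 t² − 37.25 t − 81.4 = 0.
t = [37.25 + √(1388 + 1595)] / 9.800 = 9.374 s.
Horizontal: R = v_x · t = 66.93 × 9.374 = 627 m.

627 m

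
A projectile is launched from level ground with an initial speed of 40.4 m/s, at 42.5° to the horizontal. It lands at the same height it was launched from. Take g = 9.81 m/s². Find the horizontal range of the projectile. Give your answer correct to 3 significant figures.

Components: v_x = 40.4 cos 42.5° = 29.79 m/s, v_y = 40.4 sin 42.5° = 27.29 m/s.
Time of flight (same landing height): t = 2 v_y / g = 2 × 27.29 / 9.81 = 5.564 s.
Range: R = v_x · t = 29.79 × 5.564 = 166 m.

166 m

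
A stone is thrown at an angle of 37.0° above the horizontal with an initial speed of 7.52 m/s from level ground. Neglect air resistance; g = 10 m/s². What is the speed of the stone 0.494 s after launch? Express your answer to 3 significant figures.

6.02 m/s

v_x = 7.52 cos 37.0° = 6.006 m/s (constant).
v_y(t) = 7.52 sin 37.0° − g t = 4.526 − 10 × 0.494 = -0.4140 m/s.
Speed = √(v_x² + v_y²) = √(36.07 + 0.1714) = 6.02 m/s.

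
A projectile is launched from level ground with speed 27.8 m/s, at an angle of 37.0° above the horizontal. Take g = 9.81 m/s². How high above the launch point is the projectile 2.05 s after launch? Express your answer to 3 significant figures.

13.7 m

v_y0 = 27.8 sin 37.0° = 16.73 m/s.
y(t) = v_y0 t − ½ g t² = 16.73×2.05 − 4.905×2.05² = 13.7 m.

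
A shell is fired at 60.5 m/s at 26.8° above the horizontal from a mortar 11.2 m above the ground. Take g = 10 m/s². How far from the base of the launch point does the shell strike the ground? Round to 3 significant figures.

315 m

Components: v_x = 60.5 cos 26.8° = 54.00 m/s, v_y = 60.5 sin 26.8° = 27.28 m/s.
Vertical: 0 = 11.2 + 27.28 t − ½(10) t² ⇒ 5.000 t² − 27.28 t − 11.2 = 0.
t = [27.28 + √(744.2 + 224.0)] / 10.00 = 5.840 s.
Horizontal: R = v_x · t = 54.00 × 5.840 = 315 m.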